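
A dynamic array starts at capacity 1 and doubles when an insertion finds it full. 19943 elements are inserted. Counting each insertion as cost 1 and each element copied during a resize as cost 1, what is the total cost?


n = 19943
Insertion costs: 19943
Resizes copy 1, 2, 4, ... up to the largest power of 2 that is <= n-1 = 19942, i.e. 16384.
Copy costs = 1 + 2 + 4 + 8 + 16 + 32 + 64 + 128 + 256 + 512 + 1024 + 2048 + 4096 + 8192 + 16384 = 32767
Total = 19943 + 32767 = 52710


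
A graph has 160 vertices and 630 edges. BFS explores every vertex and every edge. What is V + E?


A full BFS traversal dequeues each vertex once and examines each edge once.
Vertex visits: 160
Edge visits: 630
V + E = 160 + 630 = 790


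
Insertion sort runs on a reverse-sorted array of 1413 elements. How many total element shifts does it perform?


Sum of shifts = 1 + 2 + 3 + ... + 1412
= 1413 * 1412 / 2
= 1995156 / 2
= 997578


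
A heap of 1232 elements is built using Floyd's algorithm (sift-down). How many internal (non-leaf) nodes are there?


Leaf nodes occupy roughly half the array.
Sift-down is called for each internal node, starting from the last one.
Internal nodes = floor(n/2) = floor(1232/2) = 616


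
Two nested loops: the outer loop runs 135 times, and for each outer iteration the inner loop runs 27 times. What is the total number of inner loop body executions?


Outer loop: 135 iterations
Inner loop: 27 iterations per outer iteration
Total = 135 * 27 = 3645


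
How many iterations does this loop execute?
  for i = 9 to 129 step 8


The loop variable i takes values starting at 9 and increments by 8 each iteration.
Sequence: i = 9, 17, 25, 33, 41, 49, 57, 65, 73, ...
The upper bound 129 is inclusive, so the count is floor((last - first) / step) + 1:
floor((129 - 9) / 8) + 1 = floor(120/8) + 1 = 15 + 1 = 16


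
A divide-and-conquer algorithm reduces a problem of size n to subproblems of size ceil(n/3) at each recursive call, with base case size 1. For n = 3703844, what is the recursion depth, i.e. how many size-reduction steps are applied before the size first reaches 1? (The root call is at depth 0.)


Each step divides the size by 3 (rounding up); after k steps the size is ceil(n/3^k), which equals 1 exactly when 3^k >= n.
So the depth is the smallest k with 3^k >= 3703844, i.e. ceil(log_3(3703844)).
3^13 = 1594323 < 3703844 <= 4782969 = 3^14
Recursion depth = 14


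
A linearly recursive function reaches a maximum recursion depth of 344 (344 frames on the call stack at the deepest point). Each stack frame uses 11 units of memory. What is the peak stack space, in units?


Maximum recursion depth = 344 frames
Memory per frame = 11 units
Total stack space = depth * frame_size
= 344 * 11 = 3784


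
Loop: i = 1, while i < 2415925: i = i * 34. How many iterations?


i multiplies by 34 each step:
i = 1 -> 34 -> 1156 -> 39304 -> 1336336 -> 45435424 (stop)
Iterations = ceil(log_34(2415925)) = 5


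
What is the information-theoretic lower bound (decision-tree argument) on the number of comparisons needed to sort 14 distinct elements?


A binary decision tree of height h has at most 2^h leaves and needs at least n! of them, so h >= ceil(log2(n!)).
Compute 14! as a running product:
  x2 = 2, x3 = 6, x4 = 24, x5 = 120
  x6 = 720, x7 = 5040, x8 = 40320, x9 = 362880
  x10 = 3628800, x11 = 39916800, x12 = 479001600, x13 = 6227020800
  x14 = 87178291200
14! = 87178291200
Bracket between powers of 2:
  2^36 = 68719476736 < 87178291200 <= 137438953472 = 2^37
So ceil(log2(14!)) = 37


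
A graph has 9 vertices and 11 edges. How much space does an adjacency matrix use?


Adjacency matrix: V x V grid of entries
Space = V^2 = 9^2 = 9 * 9 = 81


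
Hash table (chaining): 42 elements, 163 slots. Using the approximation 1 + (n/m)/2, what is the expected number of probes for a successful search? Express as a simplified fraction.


Computing expected probes:
alpha = 42/163
= 1 + alpha/2
= 1 + 42/(2*163)
= (2*163 + 42) / (2*163)
= 368/326 = 184/163


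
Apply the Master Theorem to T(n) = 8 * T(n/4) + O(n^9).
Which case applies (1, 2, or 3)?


The Master Theorem: T(n) = a*T(n/b) + O(n^c)
  a = 8, b = 4, c = 9
log_b(a) = log_4(8) ~ 1.5
Compare b^c with a: 4^9 = 262144 > 8, so c > log_b(a).
Since c > log_b(a), Case 3 applies.
T(n) = O(n^9)
Master Theorem case = 3


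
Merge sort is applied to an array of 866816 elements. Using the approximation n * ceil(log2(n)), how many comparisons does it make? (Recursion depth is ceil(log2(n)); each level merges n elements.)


Merge sort divides the array into halves recursively.
Number of levels = ceil(log2(866816)) = 20
At each level, approximately n = 866816 comparisons are needed for merging.
Total comparisons ~ n * ceil(log2(n)) = 866816 * 20 = 17336320


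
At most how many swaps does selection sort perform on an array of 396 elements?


Each of the 395 passes places one element in its final position.
Pass 1: swap minimum into position 0
Pass 2: swap minimum of remaining into position 1
...
Pass 395: last two elements, one swap
Maximum swaps = 396 - 1 = 395


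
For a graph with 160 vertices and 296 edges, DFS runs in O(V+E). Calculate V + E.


A full DFS traversal visits each vertex once and examines each edge once.
V = 160
E = 296
Sum = 160 + 296 = 456


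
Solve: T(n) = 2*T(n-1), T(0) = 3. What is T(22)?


Unrolling:
T(22) = 2*T(21) = 2^2*T(20) = ... = 2^22*T(0)
= 2^22 * 3
= 4194304 * 3 = 12582912


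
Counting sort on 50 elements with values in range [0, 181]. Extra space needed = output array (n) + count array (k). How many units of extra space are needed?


Output array size: 50 (to store sorted result)
Count array size: 182 (one slot per possible value, range 0 to 181)
Total extra space = 50 + 182 = 232


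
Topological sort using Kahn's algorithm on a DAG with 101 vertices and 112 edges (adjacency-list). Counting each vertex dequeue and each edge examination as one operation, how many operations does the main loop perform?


Kahn's algorithm:
  1. Compute in-degrees: O(V + E)
  2. Process queue: each vertex dequeued once (O(V))
     each edge examined once (O(E))
Total = V + E = 101 + 112 = 213


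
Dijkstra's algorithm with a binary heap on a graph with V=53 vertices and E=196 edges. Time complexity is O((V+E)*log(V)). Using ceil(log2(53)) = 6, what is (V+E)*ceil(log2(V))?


Dijkstra with a binary heap: each vertex is extracted once, each edge may relax once.
Each heap operation costs O(log V).
V + E = 53 + 196 = 249
ceil(log2(53)) = 6 (since 2^5 = 32 < 53 <= 64 = 2^6)
Total heap work = (V+E) * ceil(log2(V)) = 249 * 6 = 1494


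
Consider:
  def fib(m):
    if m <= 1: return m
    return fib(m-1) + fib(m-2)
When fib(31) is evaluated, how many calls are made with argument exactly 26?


Let N(m) = number of times fib(m) is called while evaluating fib(31).
N(31) = 1 (the initial call).
N(30) = 1 (only fib(31) calls it).
For 1 <= m <= 29: fib(m) is called by fib(m+1) and fib(m+2), so
  N(m) = N(m+1) + N(m+2).
fib(0) is called only by fib(2), so N(0) = N(2).
Walk down from m=31:
  N(31)=1, N(30)=1, N(29)=2, N(28)=3, N(27)=5, N(26)=8
N(26) = 8


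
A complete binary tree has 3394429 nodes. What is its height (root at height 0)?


In a complete binary tree, level k holds nodes 2^k .. 2^(k+1)-1 (1-indexed).
Height = floor(log2(n)) = floor(log2(3394429)) = 21
Check: 2^21 = 2097152 <= 3394429 < 4194304 = 2^22


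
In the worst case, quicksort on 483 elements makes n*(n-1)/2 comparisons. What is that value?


Sum of comparisons per partition:
482 + 481 + ... + 1 + 0
= 483 * (483 - 1) / 2
= 483 * 482 / 2
= 116403


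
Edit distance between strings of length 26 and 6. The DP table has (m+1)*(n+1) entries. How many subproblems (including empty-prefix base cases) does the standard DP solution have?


The table includes base cases (empty prefixes).
Rows: (m+1) = 27
Columns: (n+1) = 7
Total = 27 * 7 = 189


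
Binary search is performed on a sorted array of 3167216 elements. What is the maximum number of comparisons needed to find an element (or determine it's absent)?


Binary search halves the search space each comparison:
  Step 1: search space = 3167216 -> 1583608
  Step 2: search space = 1583608 -> 791804
  Step 3: search space = 791804 -> 395902
  Step 4: search space = 395902 -> 197951
  Step 5: search space = 197951 -> 98975
  Step 6: search space = 98975 -> 49487
  Step 7: search space = 49487 -> 24743
  Step 8: search space = 24743 -> 12371
  Step 9: search space = 12371 -> 6185
  Step 10: search space = 6185 -> 3092
  Step 11: search space = 3092 -> 1546
  Step 12: search space = 1546 -> 773
  Step 13: search space = 773 -> 386
  Step 14: search space = 386 -> 193
  Step 15: search space = 193 -> 96
  Step 16: search space = 96 -> 48
  Step 17: search space = 48 -> 24
  Step 18: search space = 24 -> 12
  Step 19: search space = 12 -> 6
  Step 20: search space = 6 -> 3
  Step 21: search space = 3 -> 1
  Step 22: search space = 1 (final check)
Maximum comparisons = floor(log2(3167216)) + 1 = 21 + 1 = 22


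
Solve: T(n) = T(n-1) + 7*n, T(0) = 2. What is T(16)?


Expanding the recurrence:
T(16) = T(15) + 7*16
       = T(14) + 7*15 + 7*16
       ...
       = T(0) + 7*(1 + 2 + ... + 16)
       = 2 + 7 * 16*17/2
       = 2 + 7 * 136
       = 2 + 952 = 954


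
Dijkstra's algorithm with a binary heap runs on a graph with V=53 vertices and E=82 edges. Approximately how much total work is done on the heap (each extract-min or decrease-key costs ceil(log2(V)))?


Dijkstra with a binary heap: each vertex is extracted once, each edge may relax once.
Each heap operation costs O(log V).
V + E = 53 + 82 = 135
ceil(log2(53)) = 6 (since 2^5 = 32 < 53 <= 64 = 2^6)
Total heap work = (V+E) * ceil(log2(V)) = 135 * 6 = 810


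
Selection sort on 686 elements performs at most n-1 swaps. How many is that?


Each of the 685 passes places one element in its final position.
Pass 1: swap minimum into position 0
Pass 2: swap minimum of remaining into position 1
...
Pass 685: last two elements, one swap
Maximum swaps = 686 - 1 = 685


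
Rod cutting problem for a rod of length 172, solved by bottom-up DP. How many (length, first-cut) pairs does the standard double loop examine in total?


For each subproblem length i = 1..172, the inner loop considers i possible first cuts.
Total = 1 + 2 + ... + 172
= 172*(172+1)/2
= 172*173/2 = 14878


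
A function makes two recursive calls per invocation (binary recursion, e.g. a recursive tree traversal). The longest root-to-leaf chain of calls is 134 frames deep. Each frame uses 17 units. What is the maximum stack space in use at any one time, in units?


Binary recursion: the two calls run one after the other, so only one root-to-leaf chain of frames is on the stack at a time.
Maximum depth (longest chain) = 134 frames
Each frame = 17 units
Max stack space = 134 * 17 = 2278


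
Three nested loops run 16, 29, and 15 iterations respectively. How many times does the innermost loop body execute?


Loop 1 (outermost): 16 iterations
Loop 2 (middle): 29 iterations per outer
Loop 3 (innermost): 15 iterations per middle
Total = 16 * 29 * 15 = 6960


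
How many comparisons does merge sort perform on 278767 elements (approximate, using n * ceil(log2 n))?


Recursion depth: ceil(log2(278767)) = 19
Each recursion level merges n = 278767 elements
Total = 278767 * 19 = 5296573


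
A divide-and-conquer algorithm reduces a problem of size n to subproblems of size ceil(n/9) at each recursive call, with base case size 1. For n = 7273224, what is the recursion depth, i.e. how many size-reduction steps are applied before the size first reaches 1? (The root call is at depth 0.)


Each step divides the size by 9 (rounding up); after k steps the size is ceil(n/9^k), which equals 1 exactly when 9^k >= n.
So the depth is the smallest k with 9^k >= 7273224, i.e. ceil(log_9(7273224)).
9^7 = 4782969 < 7273224 <= 43046721 = 9^8
Recursion depth = 8


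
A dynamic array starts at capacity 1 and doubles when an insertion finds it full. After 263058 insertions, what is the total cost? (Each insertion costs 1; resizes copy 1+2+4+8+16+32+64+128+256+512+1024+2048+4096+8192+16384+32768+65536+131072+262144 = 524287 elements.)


Insertion cost: 263058 (one per element)
Resizes occur just before inserting elements 2, 3, 5, 9, ...
Elements copied at each resize: 1 + 2 + 4 + 8 + 16 + 32 + 64 + 128 + 256 + 512 + 1024 + 2048 + 4096 + 8192 + 16384 + 32768 + 65536 + 131072 + 262144
Sum of copies = 524287 (geometric series: 2^k - 1)
Total = 263058 + 524287 = 787345


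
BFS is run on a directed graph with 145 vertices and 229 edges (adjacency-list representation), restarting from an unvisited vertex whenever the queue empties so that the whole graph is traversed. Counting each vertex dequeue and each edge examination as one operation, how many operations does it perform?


A full BFS traversal dequeues each vertex exactly once and examines each directed edge exactly once.
V = 145 (vertex processing cost)
E = 229 (edge examination cost)
Total operations proportional to V + E = 145 + 229 = 374


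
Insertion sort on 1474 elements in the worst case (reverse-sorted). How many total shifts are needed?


In the worst case (reverse-sorted), each element shifts past all previous:
  Element 1: 1 shifts
  Element 2: 2 shifts
  Element 3: 3 shifts
  Element 4: 4 shifts
  Element 5: 5 shifts
  ...
  Element 1473: 1473 shifts
Total = 1 + 2 + ... + 1473
= 1474*(1474-1)/2 = 1085601


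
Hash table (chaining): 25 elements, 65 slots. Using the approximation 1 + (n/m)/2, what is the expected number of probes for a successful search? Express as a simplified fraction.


Computing expected probes:
alpha = 25/65
= 1 + alpha/2
= 1 + 25/(2*65)
= (2*65 + 25) / (2*65)
= 155/130 = 31/26


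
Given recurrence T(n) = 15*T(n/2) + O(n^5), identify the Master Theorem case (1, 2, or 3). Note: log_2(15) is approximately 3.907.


Master Theorem parameters: a=15, b=2, c=5
log_b(a) = 3.907
Compare b^c with a: 2^5 = 32 > 15, so c > log_b(a).
Comparing c=5 vs log_b(a)=3.907:
5 > 3.907 => Case 3
Result: T(n) = O(n^5)
Master Theorem case = 3


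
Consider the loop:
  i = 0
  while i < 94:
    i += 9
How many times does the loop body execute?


Starting at i = 0, each iteration adds 9.
Iterations until i >= 94:
  Iteration 1: i = 0 -> i = 9
  Iteration 2: i = 9 -> i = 18
  Iteration 3: i = 18 -> i = 27
  Iteration 4: i = 27 -> i = 36
  Iteration 5: i = 36 -> i = 45
  Iteration 6: i = 45 -> i = 54
  Iteration 7: i = 54 -> i = 63
  Iteration 8: i = 63 -> i = 72
  ... continuing ...
Total iterations = ceil(94/9) = 11


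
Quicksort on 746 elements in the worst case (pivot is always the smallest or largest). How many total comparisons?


In the worst case, each partition step picks the worst pivot:
  Partition 1: 745 comparisons (n-1 elements to compare)
  Partition 2: 744 comparisons
  Partition 3: 743 comparisons
  Partition 4: 742 comparisons
  Partition 5: 741 comparisons
  ...
  Last partition: 0 comparisons
Total = (n-1) + (n-2) + ... + 1 + 0 = n*(n-1)/2
= 746*745/2 = 277885


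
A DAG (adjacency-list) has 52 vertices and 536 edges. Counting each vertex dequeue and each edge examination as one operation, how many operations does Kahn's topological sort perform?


V = 52 (vertex processing)
E = 536 (edge processing)
V + E = 52 + 536 = 588


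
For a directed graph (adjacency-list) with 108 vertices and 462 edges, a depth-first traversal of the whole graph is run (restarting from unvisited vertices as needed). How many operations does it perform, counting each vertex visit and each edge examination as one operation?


A full DFS traversal visits each vertex once and examines each edge once.
V = 108
E = 462
Sum = 108 + 462 = 570


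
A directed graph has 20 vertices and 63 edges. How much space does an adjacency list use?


Adjacency list: one list head per vertex + one entry per edge
Vertex heads: 20
Edge entries: 63
Total = 20 + 63 = 83


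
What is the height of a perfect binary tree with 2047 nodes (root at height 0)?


A perfect binary tree with 2047 nodes:
  2047 = 2^11 - 1
  Levels: 0, 1, ..., 10
  Height = 10


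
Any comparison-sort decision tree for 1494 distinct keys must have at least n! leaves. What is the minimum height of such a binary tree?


A binary decision tree of height h has at most 2^h leaves and needs at least n! of them, so h >= ceil(log2(n!)).
1494! is far too large to multiply out, so use Stirling's series:
  ln(n!) ~ n ln n - n + (1/2) ln(2 pi n) + 1/(12n)  (error below 1/(360 n^3), negligible here)
  ln(1494) = 7.3092124
  n ln n = 1494 * 7.3092124 = 10919.9633
  (1/2) ln(2 pi * 1494) = (1/2) ln(9387.0788) = 4.5735
  1/(12*1494) = 0.0001
  ln(1494!) ~ 10919.9633 - 1494 + 4.5735 + 0.0001 = 9430.5369
Convert to base 2: log2(1494!) = 9430.5369 / ln 2 = 9430.5369 / 0.69314718 = 13605.3888
ceil(13605.3888) = 13606


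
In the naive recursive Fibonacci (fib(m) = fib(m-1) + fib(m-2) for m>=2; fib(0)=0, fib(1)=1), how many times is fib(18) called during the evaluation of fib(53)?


Let N(m) = number of times fib(m) is called while evaluating fib(53).
N(53) = 1 (the initial call).
N(52) = 1 (only fib(53) calls it).
For 1 <= m <= 51: fib(m) is called by fib(m+1) and fib(m+2), so
  N(m) = N(m+1) + N(m+2).
fib(0) is called only by fib(2), so N(0) = N(2).
Walk down from m=53:
  N(53)=1, N(52)=1, N(51)=2, N(50)=3, N(49)=5, N(48)=8, N(47)=13, N(46)=21, N(45)=34, N(44)=55, N(43)=89, N(42)=144, N(41)=233, N(40)=377, N(39)=610, N(38)=987, N(37)=1597, N(36)=2584, N(35)=4181, N(34)=6765, N(33)=10946, N(32)=17711, N(31)=28657, N(30)=46368, N(29)=75025, N(28)=121393, N(27)=196418, N(26)=317811, N(25)=514229, N(24)=832040, N(23)=1346269, N(22)=2178309, N(21)=3524578, N(20)=5702887, N(19)=9227465, N(18)=14930352
N(18) = 14930352


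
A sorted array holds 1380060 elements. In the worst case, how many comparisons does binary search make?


Halving sequence: 1380060 -> 690030 -> 345015 -> 172507 -> 86253 -> 43126 -> 21563 -> 10781 -> 5390 -> 2695 -> 1347 -> 673 -> 336 -> 168 -> 84 -> 42 -> 21 -> 10 -> 5 -> 2 -> 1
Number of halvings = 20
Max comparisons = 20 + 1 = 21


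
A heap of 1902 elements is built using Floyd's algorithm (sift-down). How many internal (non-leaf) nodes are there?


Leaf nodes occupy roughly half the array.
Sift-down is called for each internal node, starting from the last one.
Internal nodes = floor(n/2) = floor(1902/2) = 951


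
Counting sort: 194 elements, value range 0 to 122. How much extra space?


n = 194 (output array)
k = 123 (count array for 123 distinct values)
Extra space = 194 + 123 = 317


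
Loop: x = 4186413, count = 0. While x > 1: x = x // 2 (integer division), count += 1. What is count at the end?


The variable x halves each step:
x = 4186413 -> 2093206 -> 1046603 -> 523301 -> 261650 -> 130825 -> 65412 -> 32706 -> 16353 -> 8176 -> 4088 -> 2044 -> 1022 -> 511 -> 255 -> 127 -> 63 -> 31 -> 15 -> 7 -> 3 -> 1
Number of halvings = floor(log2(4186413)) = 21


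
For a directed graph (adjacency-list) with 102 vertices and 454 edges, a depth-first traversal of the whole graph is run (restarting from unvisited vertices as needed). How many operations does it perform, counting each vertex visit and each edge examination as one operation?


A full DFS traversal visits each vertex once and examines each edge once.
V = 102
E = 454
Sum = 102 + 454 = 556


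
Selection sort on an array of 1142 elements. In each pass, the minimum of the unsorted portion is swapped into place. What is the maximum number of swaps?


Selection sort performs one swap per pass:
  Pass 1: find min in positions 0 to 1141, swap with position 0
  Pass 2: find min in positions 1 to 1141, swap with position 1
  Pass 3: find min in positions 2 to 1141, swap with position 2
  Pass 4: find min in positions 3 to 1141, swap with position 3
  Pass 5: find min in positions 4 to 1141, swap with position 4
  ... (1136 more passes)
Total passes (and swaps) = n - 1 = 1142 - 1 = 1141


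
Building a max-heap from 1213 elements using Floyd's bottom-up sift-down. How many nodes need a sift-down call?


In a heap of 1213 elements (0-indexed array):
  Last element index: 1212
  Parent of last element: floor((1212 - 1) / 2) = 605
  Internal nodes: indices 0 to 605
  Count = floor(1213/2) = 606


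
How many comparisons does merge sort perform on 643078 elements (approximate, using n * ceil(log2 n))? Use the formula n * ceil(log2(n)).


Recursion depth: ceil(log2(643078)) = 20
Each recursion level merges n = 643078 elements
Total = 643078 * 20 = 12861560


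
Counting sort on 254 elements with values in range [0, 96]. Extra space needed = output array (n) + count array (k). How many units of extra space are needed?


Output array size: 254 (to store sorted result)
Count array size: 97 (one slot per possible value, range 0 to 96)
Total extra space = 254 + 97 = 351


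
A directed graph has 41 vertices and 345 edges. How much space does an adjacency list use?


Adjacency list: one list head per vertex + one entry per edge
Vertex heads: 41
Edge entries: 345
Total = 41 + 345 = 386


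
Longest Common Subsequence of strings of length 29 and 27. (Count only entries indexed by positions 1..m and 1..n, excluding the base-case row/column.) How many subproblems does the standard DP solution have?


DP table indexed by positions in both strings.
First string: 29 positions
Second string: 27 positions
Total = 29 * 27 = 783


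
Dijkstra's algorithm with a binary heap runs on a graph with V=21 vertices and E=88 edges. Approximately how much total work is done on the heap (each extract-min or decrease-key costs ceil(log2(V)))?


Dijkstra with a binary heap: each vertex is extracted once, each edge may relax once.
Each heap operation costs O(log V).
V + E = 21 + 88 = 109
ceil(log2(21)) = 5 (since 2^4 = 16 < 21 <= 32 = 2^5)
Total heap work = (V+E) * ceil(log2(V)) = 109 * 5 = 545


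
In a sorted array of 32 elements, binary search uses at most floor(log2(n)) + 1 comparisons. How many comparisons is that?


Halving sequence: 32 -> 16 -> 8 -> 4 -> 2 -> 1
Number of halvings = 5
Max comparisons = 5 + 1 = 6


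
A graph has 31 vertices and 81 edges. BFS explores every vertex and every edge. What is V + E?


A full BFS traversal dequeues each vertex once and examines each edge once.
Vertex visits: 31
Edge visits: 81
V + E = 31 + 81 = 112


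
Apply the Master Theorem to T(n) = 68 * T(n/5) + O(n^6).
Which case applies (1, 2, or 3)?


The Master Theorem: T(n) = a*T(n/b) + O(n^c)
  a = 68, b = 5, c = 6
log_b(a) = log_5(68) ~ 2.622
Compare b^c with a: 5^6 = 15625 > 68, so c > log_b(a).
Since c > log_b(a), Case 3 applies.
T(n) = O(n^6)
Master Theorem case = 3


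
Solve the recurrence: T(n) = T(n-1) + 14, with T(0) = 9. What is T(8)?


Unrolling the recurrence:
T(8) = T(7) + 14
       = T(6) + 14 + 14
       = T(5) + 14*3
       ...
       = T(0) + 14*8
       = 9 + 112 = 121


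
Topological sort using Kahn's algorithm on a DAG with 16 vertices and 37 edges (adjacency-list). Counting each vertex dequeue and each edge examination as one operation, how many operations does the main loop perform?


Kahn's algorithm:
  1. Compute in-degrees: O(V + E)
  2. Process queue: each vertex dequeued once (O(V))
     each edge examined once (O(E))
Total = V + E = 16 + 37 = 53


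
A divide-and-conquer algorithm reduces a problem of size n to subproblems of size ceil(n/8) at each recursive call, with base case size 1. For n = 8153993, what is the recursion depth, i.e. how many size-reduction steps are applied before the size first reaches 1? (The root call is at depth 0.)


Each step divides the size by 8 (rounding up); after k steps the size is ceil(n/8^k), which equals 1 exactly when 8^k >= n.
So the depth is the smallest k with 8^k >= 8153993, i.e. ceil(log_8(8153993)).
8^7 = 2097152 < 8153993 <= 16777216 = 8^8
Recursion depth = 8


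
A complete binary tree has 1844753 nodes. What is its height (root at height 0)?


In a complete binary tree, level k holds nodes 2^k .. 2^(k+1)-1 (1-indexed).
Height = floor(log2(n)) = floor(log2(1844753)) = 20
Check: 2^20 = 1048576 <= 1844753 < 2097152 = 2^21


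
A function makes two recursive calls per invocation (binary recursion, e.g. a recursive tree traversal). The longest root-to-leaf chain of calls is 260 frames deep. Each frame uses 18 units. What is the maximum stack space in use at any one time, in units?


Binary recursion: the two calls run one after the other, so only one root-to-leaf chain of frames is on the stack at a time.
Maximum depth (longest chain) = 260 frames
Each frame = 18 units
Max stack space = 260 * 18 = 4680


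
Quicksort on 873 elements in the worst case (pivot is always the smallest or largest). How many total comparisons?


In the worst case, each partition step picks the worst pivot:
  Partition 1: 872 comparisons (n-1 elements to compare)
  Partition 2: 871 comparisons
  Partition 3: 870 comparisons
  Partition 4: 869 comparisons
  Partition 5: 868 comparisons
  ...
  Last partition: 0 comparisons
Total = (n-1) + (n-2) + ... + 1 + 0 = n*(n-1)/2
= 873*872/2 = 380628


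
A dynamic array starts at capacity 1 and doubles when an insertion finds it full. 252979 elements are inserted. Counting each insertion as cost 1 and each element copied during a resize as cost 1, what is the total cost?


n = 252979
Insertion costs: 252979
Resizes copy 1, 2, 4, ... up to the largest power of 2 that is <= n-1 = 252978, i.e. 131072.
Copy costs = 1 + 2 + 4 + 8 + 16 + 32 + 64 + 128 + 256 + 512 + 1024 + 2048 + 4096 + 8192 + 16384 + 32768 + 65536 + 131072 = 262143
Total = 252979 + 262143 = 515122


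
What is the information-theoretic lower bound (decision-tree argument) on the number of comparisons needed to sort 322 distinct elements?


A binary decision tree of height h has at most 2^h leaves and needs at least n! of them, so h >= ceil(log2(n!)).
322! is far too large to multiply out, so use Stirling's series:
  ln(n!) ~ n ln n - n + (1/2) ln(2 pi n) + 1/(12n)  (error below 1/(360 n^3), negligible here)
  ln(322) = 5.7745515
  n ln n = 322 * 5.7745515 = 1859.4056
  (1/2) ln(2 pi * 322) = (1/2) ln(2023.1857) = 3.8062
  1/(12*322) = 0.0003
  ln(322!) ~ 1859.4056 - 322 + 3.8062 + 0.0003 = 1541.2121
Convert to base 2: log2(322!) = 1541.2121 / ln 2 = 1541.2121 / 0.69314718 = 2223.4991
ceil(2223.4991) = 2224


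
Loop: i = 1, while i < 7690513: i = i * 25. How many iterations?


i multiplies by 25 each step:
i = 1 -> 25 -> 625 -> 15625 -> 390625 -> 9765625 (stop)
Iterations = ceil(log_25(7690513)) = 5


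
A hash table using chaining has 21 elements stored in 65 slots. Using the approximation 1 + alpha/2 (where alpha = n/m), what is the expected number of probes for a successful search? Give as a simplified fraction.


Load factor alpha = n/m = 21/65
Expected probes = 1 + alpha/2 = 1 + 21/(2*65)
= 1 + 21/130
= 130/130 + 21/130
= 151/130


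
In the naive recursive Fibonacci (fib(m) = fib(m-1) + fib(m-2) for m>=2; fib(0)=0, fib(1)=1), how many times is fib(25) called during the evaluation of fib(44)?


Let N(m) = number of times fib(m) is called while evaluating fib(44).
N(44) = 1 (the initial call).
N(43) = 1 (only fib(44) calls it).
For 1 <= m <= 42: fib(m) is called by fib(m+1) and fib(m+2), so
  N(m) = N(m+1) + N(m+2).
fib(0) is called only by fib(2), so N(0) = N(2).
Walk down from m=44:
  N(44)=1, N(43)=1, N(42)=2, N(41)=3, N(40)=5, N(39)=8, N(38)=13, N(37)=21, N(36)=34, N(35)=55, N(34)=89, N(33)=144, N(32)=233, N(31)=377, N(30)=610, N(29)=987, N(28)=1597, N(27)=2584, N(26)=4181, N(25)=6765
N(25) = 6765


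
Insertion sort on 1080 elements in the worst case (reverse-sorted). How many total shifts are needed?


In the worst case (reverse-sorted), each element shifts past all previous:
  Element 1: 1 shifts
  Element 2: 2 shifts
  Element 3: 3 shifts
  Element 4: 4 shifts
  Element 5: 5 shifts
  ...
  Element 1079: 1079 shifts
Total = 1 + 2 + ... + 1079
= 1080*(1080-1)/2 = 582660


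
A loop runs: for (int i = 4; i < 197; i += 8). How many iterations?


Loop starts at i = 4, increments by 8, stops when i >= 197.
Number of iterations = ceil((197 - 4) / 8)
= ceil(193 / 8)
= 25


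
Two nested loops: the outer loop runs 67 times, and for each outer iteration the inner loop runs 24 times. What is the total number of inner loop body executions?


Outer loop: 67 iterations
Inner loop: 24 iterations per outer iteration
Total = 67 * 24 = 1608


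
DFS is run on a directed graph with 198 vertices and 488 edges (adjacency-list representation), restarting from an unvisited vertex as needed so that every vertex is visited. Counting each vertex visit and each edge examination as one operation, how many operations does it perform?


A full DFS traversal processes each vertex exactly once (push/pop on stack).
Each directed edge is examined once.
V = 198, E = 488
V + E = 686


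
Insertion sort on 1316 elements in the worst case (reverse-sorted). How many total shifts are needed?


In the worst case (reverse-sorted), each element shifts past all previous:
  Element 1: 1 shifts
  Element 2: 2 shifts
  Element 3: 3 shifts
  Element 4: 4 shifts
  Element 5: 5 shifts
  ...
  Element 1315: 1315 shifts
Total = 1 + 2 + ... + 1315
= 1316*(1316-1)/2 = 865270


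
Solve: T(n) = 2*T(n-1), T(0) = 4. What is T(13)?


Unrolling:
T(13) = 2*T(12) = 2^2*T(11) = ... = 2^13*T(0)
= 2^13 * 4
= 8192 * 4 = 32768


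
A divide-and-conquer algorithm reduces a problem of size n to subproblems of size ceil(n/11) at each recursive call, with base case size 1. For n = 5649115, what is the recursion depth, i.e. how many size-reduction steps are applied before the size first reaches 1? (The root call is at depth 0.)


Each step divides the size by 11 (rounding up); after k steps the size is ceil(n/11^k), which equals 1 exactly when 11^k >= n.
So the depth is the smallest k with 11^k >= 5649115, i.e. ceil(log_11(5649115)).
11^6 = 1771561 < 5649115 <= 19487171 = 11^7
Recursion depth = 7


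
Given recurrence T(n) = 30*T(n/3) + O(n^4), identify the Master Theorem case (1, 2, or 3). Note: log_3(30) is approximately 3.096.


Master Theorem parameters: a=30, b=3, c=4
log_b(a) = 3.096
Compare b^c with a: 3^4 = 81 > 30, so c > log_b(a).
Comparing c=4 vs log_b(a)=3.096:
4 > 3.096 => Case 3
Result: T(n) = O(n^4)
Master Theorem case = 3


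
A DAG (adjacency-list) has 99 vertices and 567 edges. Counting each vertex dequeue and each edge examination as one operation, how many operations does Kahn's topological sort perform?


V = 99 (vertex processing)
E = 567 (edge processing)
V + E = 99 + 567 = 666


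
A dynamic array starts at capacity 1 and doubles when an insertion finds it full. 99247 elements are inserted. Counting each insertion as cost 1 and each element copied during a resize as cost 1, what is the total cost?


n = 99247
Insertion costs: 99247
Resizes copy 1, 2, 4, ... up to the largest power of 2 that is <= n-1 = 99246, i.e. 65536.
Copy costs = 1 + 2 + 4 + 8 + 16 + 32 + 64 + 128 + 256 + 512 + 1024 + 2048 + 4096 + 8192 + 16384 + 32768 + 65536 = 131071
Total = 99247 + 131071 = 230318


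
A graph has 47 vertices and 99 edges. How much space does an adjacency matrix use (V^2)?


Adjacency matrix: V x V grid of entries
Space = V^2 = 47^2 = 47 * 47 = 2209


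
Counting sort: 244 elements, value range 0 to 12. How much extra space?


n = 244 (output array)
k = 13 (count array for 13 distinct values)
Extra space = 244 + 13 = 257


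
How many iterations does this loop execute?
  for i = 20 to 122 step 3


The loop variable i takes values starting at 20 and increments by 3 each iteration.
Sequence: i = 20, 23, 26, 29, 32, 35, 38, 41, 44, ...
The upper bound 122 is inclusive, so the count is floor((last - first) / step) + 1:
floor((122 - 20) / 3) + 1 = floor(102/3) + 1 = 34 + 1 = 35


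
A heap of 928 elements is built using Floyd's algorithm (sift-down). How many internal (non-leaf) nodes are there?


Leaf nodes occupy roughly half the array.
Sift-down is called for each internal node, starting from the last one.
Internal nodes = floor(n/2) = floor(928/2) = 464


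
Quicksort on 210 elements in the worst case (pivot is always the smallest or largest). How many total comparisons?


In the worst case, each partition step picks the worst pivot:
  Partition 1: 209 comparisons (n-1 elements to compare)
  Partition 2: 208 comparisons
  Partition 3: 207 comparisons
  Partition 4: 206 comparisons
  Partition 5: 205 comparisons
  ...
  Last partition: 0 comparisons
Total = (n-1) + (n-2) + ... + 1 + 0 = n*(n-1)/2
= 210*209/2 = 21945


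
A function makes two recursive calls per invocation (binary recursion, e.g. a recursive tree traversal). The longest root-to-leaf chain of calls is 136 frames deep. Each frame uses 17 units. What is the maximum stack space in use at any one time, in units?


Binary recursion: the two calls run one after the other, so only one root-to-leaf chain of frames is on the stack at a time.
Maximum depth (longest chain) = 136 frames
Each frame = 17 units
Max stack space = 136 * 17 = 2312


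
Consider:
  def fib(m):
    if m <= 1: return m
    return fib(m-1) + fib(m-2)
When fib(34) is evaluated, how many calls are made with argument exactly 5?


Let N(m) = number of times fib(m) is called while evaluating fib(34).
N(34) = 1 (the initial call).
N(33) = 1 (only fib(34) calls it).
For 1 <= m <= 32: fib(m) is called by fib(m+1) and fib(m+2), so
  N(m) = N(m+1) + N(m+2).
fib(0) is called only by fib(2), so N(0) = N(2).
Walk down from m=34:
  N(34)=1, N(33)=1, N(32)=2, N(31)=3, N(30)=5, N(29)=8, N(28)=13, N(27)=21, N(26)=34, N(25)=55, N(24)=89, N(23)=144, N(22)=233, N(21)=377, N(20)=610, N(19)=987, N(18)=1597, N(17)=2584, N(16)=4181, N(15)=6765, N(14)=10946, N(13)=17711, N(12)=28657, N(11)=46368, N(10)=75025, N(9)=121393, N(8)=196418, N(7)=317811, N(6)=514229, N(5)=832040
N(5) = 832040


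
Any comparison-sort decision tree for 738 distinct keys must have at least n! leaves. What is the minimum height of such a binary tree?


A binary decision tree of height h has at most 2^h leaves and needs at least n! of them, so h >= ceil(log2(n!)).
738! is far too large to multiply out, so use Stirling's series:
  ln(n!) ~ n ln n - n + (1/2) ln(2 pi n) + 1/(12n)  (error below 1/(360 n^3), negligible here)
  ln(738) = 6.6039438
  n ln n = 738 * 6.6039438 = 4873.7105
  (1/2) ln(2 pi * 738) = (1/2) ln(4636.9908) = 4.2209
  1/(12*738) = 0.0001
  ln(738!) ~ 4873.7105 - 738 + 4.2209 + 0.0001 = 4139.9315
Convert to base 2: log2(738!) = 4139.9315 / ln 2 = 4139.9315 / 0.69314718 = 5972.6586
ceil(5972.6586) = 5973


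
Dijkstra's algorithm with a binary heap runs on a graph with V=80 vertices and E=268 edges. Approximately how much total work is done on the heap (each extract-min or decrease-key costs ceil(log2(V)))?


Dijkstra with a binary heap: each vertex is extracted once, each edge may relax once.
Each heap operation costs O(log V).
V + E = 80 + 268 = 348
ceil(log2(80)) = 7 (since 2^6 = 64 < 80 <= 128 = 2^7)
Total heap work = (V+E) * ceil(log2(V)) = 348 * 7 = 2436


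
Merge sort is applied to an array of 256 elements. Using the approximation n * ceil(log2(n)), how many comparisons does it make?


Merge sort divides the array into halves recursively.
Number of levels = ceil(log2(256)) = 8
At each level, approximately n = 256 comparisons are needed for merging.
Total comparisons ~ n * ceil(log2(n)) = 256 * 8 = 2048


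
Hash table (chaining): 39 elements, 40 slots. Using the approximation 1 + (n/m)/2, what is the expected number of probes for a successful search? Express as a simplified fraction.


Computing expected probes:
alpha = 39/40
= 1 + alpha/2
= 1 + 39/(2*40)
= (2*40 + 39) / (2*40)
= 119/80


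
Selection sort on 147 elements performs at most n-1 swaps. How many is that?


Each of the 146 passes places one element in its final position.
Pass 1: swap minimum into position 0
Pass 2: swap minimum of remaining into position 1
...
Pass 146: last two elements, one swap
Maximum swaps = 147 - 1 = 146


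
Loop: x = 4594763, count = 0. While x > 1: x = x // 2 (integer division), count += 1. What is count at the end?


The variable x halves each step:
x = 4594763 -> 2297381 -> 1148690 -> 574345 -> 287172 -> 143586 -> 71793 -> 35896 -> 17948 -> 8974 -> 4487 -> 2243 -> 1121 -> 560 -> 280 -> 140 -> 70 -> 35 -> 17 -> 8 -> 4 -> 2 -> 1
Number of halvings = floor(log2(4594763)) = 22


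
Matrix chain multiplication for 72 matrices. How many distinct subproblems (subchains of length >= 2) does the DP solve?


Subproblems are indexed by (i, j) where i < j.
Number of such pairs = n*(n-1)/2
= 72 * 71 / 2
= 2556


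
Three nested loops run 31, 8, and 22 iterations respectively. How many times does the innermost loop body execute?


Loop 1 (outermost): 31 iterations
Loop 2 (middle): 8 iterations per outer
Loop 3 (innermost): 22 iterations per middle
Total = 31 * 8 * 22 = 5456


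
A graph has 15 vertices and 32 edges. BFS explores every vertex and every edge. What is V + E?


A full BFS traversal dequeues each vertex once and examines each edge once.
Vertex visits: 15
Edge visits: 32
V + E = 15 + 32 = 47


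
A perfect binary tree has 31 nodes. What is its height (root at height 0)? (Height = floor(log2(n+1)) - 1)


For a perfect binary tree of height h: n = 2^(h+1) - 1, so h = log2(n+1) - 1.
  n + 1 = 32 = 2^5
  log2(32) = 5
  height = 5 - 1 = 4


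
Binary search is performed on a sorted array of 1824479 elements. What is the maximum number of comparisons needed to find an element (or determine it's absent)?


Binary search halves the search space each comparison:
  Step 1: search space = 1824479 -> 912239
  Step 2: search space = 912239 -> 456119
  Step 3: search space = 456119 -> 228059
  Step 4: search space = 228059 -> 114029
  Step 5: search space = 114029 -> 57014
  Step 6: search space = 57014 -> 28507
  Step 7: search space = 28507 -> 14253
  Step 8: search space = 14253 -> 7126
  Step 9: search space = 7126 -> 3563
  Step 10: search space = 3563 -> 1781
  Step 11: search space = 1781 -> 890
  Step 12: search space = 890 -> 445
  Step 13: search space = 445 -> 222
  Step 14: search space = 222 -> 111
  Step 15: search space = 111 -> 55
  Step 16: search space = 55 -> 27
  Step 17: search space = 27 -> 13
  Step 18: search space = 13 -> 6
  Step 19: search space = 6 -> 3
  Step 20: search space = 3 -> 1
  Step 21: search space = 1 (final check)
Maximum comparisons = floor(log2(1824479)) + 1 = 20 + 1 = 21


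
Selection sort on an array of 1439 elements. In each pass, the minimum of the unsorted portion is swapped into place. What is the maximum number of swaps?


Selection sort performs one swap per pass:
  Pass 1: find min in positions 0 to 1438, swap with position 0
  Pass 2: find min in positions 1 to 1438, swap with position 1
  Pass 3: find min in positions 2 to 1438, swap with position 2
  Pass 4: find min in positions 3 to 1438, swap with position 3
  Pass 5: find min in positions 4 to 1438, swap with position 4
  ... (1433 more passes)
Total passes (and swaps) = n - 1 = 1439 - 1 = 1438


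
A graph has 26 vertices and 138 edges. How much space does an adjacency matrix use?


Adjacency matrix: V x V grid of entries
Space = V^2 = 26^2 = 26 * 26 = 676


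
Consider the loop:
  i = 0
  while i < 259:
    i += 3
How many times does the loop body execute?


Starting at i = 0, each iteration adds 3.
Iterations until i >= 259:
  Iteration 1: i = 0 -> i = 3
  Iteration 2: i = 3 -> i = 6
  Iteration 3: i = 6 -> i = 9
  Iteration 4: i = 9 -> i = 12
  Iteration 5: i = 12 -> i = 15
  Iteration 6: i = 15 -> i = 18
  Iteration 7: i = 18 -> i = 21
  Iteration 8: i = 21 -> i = 24
  ... continuing ...
Total iterations = ceil(259/3) = 87


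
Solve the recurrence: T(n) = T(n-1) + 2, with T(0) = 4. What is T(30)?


Unrolling the recurrence:
T(30) = T(29) + 2
       = T(28) + 2 + 2
       = T(27) + 2*3
       ...
       = T(0) + 2*30
       = 4 + 60 = 64
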